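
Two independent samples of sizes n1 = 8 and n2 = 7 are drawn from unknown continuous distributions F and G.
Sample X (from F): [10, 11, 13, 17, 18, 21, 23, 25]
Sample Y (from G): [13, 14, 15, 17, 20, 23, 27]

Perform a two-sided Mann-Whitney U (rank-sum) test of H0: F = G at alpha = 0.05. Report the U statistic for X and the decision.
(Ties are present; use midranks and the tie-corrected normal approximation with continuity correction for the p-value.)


Step 1: Combine and sort all 15 observations; assign midranks.
sorted (value, group): (10,X), (11,X), (13,X), (13,Y), (14,Y), (15,Y), (17,X), (17,Y), (18,X), (20,Y), (21,X), (23,X), (23,Y), (25,X), (27,Y)
ranks: 10->1, 11->2, 13->3.5, 13->3.5, 14->5, 15->6, 17->7.5, 17->7.5, 18->9, 20->10, 21->11, 23->12.5, 23->12.5, 25->14, 27->15
Step 2: Rank sum for X: R1 = 1 + 2 + 3.5 + 7.5 + 9 + 11 + 12.5 + 14 = 60.5.
Step 3: U_X = R1 - n1(n1+1)/2 = 60.5 - 8*9/2 = 60.5 - 36 = 24.5.
       U_Y = n1*n2 - U_X = 56 - 24.5 = 31.5.
Step 4: Ties are present, so use the tie-corrected normal approximation (with continuity correction) for the p-value.
Step 5: p-value = 0.727753; compare to alpha = 0.05. fail to reject H0.

U_X = 24.5, p = 0.727753, fail to reject H0 at alpha = 0.05.


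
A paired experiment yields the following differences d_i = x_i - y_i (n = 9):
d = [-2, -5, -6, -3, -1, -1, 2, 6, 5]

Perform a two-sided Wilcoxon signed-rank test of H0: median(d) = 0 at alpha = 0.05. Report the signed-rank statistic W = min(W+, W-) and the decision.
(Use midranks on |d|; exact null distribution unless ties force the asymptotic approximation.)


Step 1: Drop any zero differences (none here) and take |d_i|.
|d| = [2, 5, 6, 3, 1, 1, 2, 6, 5]
Step 2: Midrank |d_i| (ties get averaged ranks).
ranks: |2|->3.5, |5|->6.5, |6|->8.5, |3|->5, |1|->1.5, |1|->1.5, |2|->3.5, |6|->8.5, |5|->6.5
Step 3: Attach original signs; sum ranks with positive sign and with negative sign.
W+ = 3.5 + 8.5 + 6.5 = 18.5
W- = 3.5 + 6.5 + 8.5 + 5 + 1.5 + 1.5 = 26.5
(Check: W+ + W- = 45 should equal n(n+1)/2 = 45.)
Step 4: Test statistic W = min(W+, W-) = 18.5.
Step 5: Ties in |d|, so use the tie-corrected normal approximation.
        E[W] = n(n+1)/4 = 9*10/4 = 22.5.
        Tie groups: |d|=1 (t=2), |d|=2 (t=2), |d|=5 (t=2), |d|=6 (t=2); sum(t^3 - t) = 24.
        Var[W] = n(n+1)(2n+1)/24 - sum(t^3-t)/48 = 1710/24 - 24/48 = 70.75.
        z = (W - E[W]) / sqrt(Var[W]) = (18.5 - 22.5) / 8.4113 = -0.4756.
        Two-sided p = 2*Phi(z) = 0.634395.
Step 6: alpha = 0.05. fail to reject H0.

W+ = 18.5, W- = 26.5, W = min = 18.5, p = 0.634395, fail to reject H0.


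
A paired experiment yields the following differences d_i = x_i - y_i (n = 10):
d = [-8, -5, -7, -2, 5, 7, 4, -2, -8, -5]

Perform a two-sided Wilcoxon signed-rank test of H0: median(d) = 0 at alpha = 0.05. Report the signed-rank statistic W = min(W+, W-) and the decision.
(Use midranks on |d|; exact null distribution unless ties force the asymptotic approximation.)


Step 1: Drop any zero differences (none here) and take |d_i|.
|d| = [8, 5, 7, 2, 5, 7, 4, 2, 8, 5]
Step 2: Midrank |d_i| (ties get averaged ranks).
ranks: |8|->9.5, |5|->5, |7|->7.5, |2|->1.5, |5|->5, |7|->7.5, |4|->3, |2|->1.5, |8|->9.5, |5|->5
Step 3: Attach original signs; sum ranks with positive sign and with negative sign.
W+ = 5 + 7.5 + 3 = 15.5
W- = 9.5 + 5 + 7.5 + 1.5 + 1.5 + 9.5 + 5 = 39.5
(Check: W+ + W- = 55 should equal n(n+1)/2 = 55.)
Step 4: Test statistic W = min(W+, W-) = 15.5.
Step 5: Ties in |d|, so use the tie-corrected normal approximation.
        E[W] = n(n+1)/4 = 10*11/4 = 27.5.
        Tie groups: |d|=2 (t=2), |d|=5 (t=3), |d|=7 (t=2), |d|=8 (t=2); sum(t^3 - t) = 42.
        Var[W] = n(n+1)(2n+1)/24 - sum(t^3-t)/48 = 2310/24 - 42/48 = 95.375.
        z = (W - E[W]) / sqrt(Var[W]) = (15.5 - 27.5) / 9.7660 = -1.2288.
        Two-sided p = 2*Phi(z) = 0.219165.
Step 6: alpha = 0.05. fail to reject H0.

W+ = 15.5, W- = 39.5, W = min = 15.5, p = 0.219165, fail to reject H0.


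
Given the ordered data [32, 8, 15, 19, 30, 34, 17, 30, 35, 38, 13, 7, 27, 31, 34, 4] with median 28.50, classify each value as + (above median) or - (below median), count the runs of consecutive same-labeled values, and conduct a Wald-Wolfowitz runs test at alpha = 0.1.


Step 1: Compute median = 28.50; label A = above, B = below.
Labels in order: ABBBAABAAABBBAAB  (n_A = 8, n_B = 8)
Step 2: Count runs R = 8.
Step 3: Under H0 (random ordering), E[R] = 2*n_A*n_B/(n_A+n_B) + 1 = 2*8*8/16 + 1 = 9.0000.
        Var[R] = 2*n_A*n_B*(2*n_A*n_B - n_A - n_B) / ((n_A+n_B)^2 * (n_A+n_B-1)) = 14336/3840 = 3.7333.
        SD[R] = 1.9322.
Step 4: Continuity-corrected z = (R + 0.5 - E[R]) / SD[R] = (8 + 0.5 - 9.0000) / 1.9322 = -0.2588.
Step 5: Two-sided p-value via normal approximation = 2*(1 - Phi(|z|)) = 0.795809.
Step 6: alpha = 0.1. fail to reject H0.

R = 8, z = -0.2588, p = 0.795809, fail to reject H0.


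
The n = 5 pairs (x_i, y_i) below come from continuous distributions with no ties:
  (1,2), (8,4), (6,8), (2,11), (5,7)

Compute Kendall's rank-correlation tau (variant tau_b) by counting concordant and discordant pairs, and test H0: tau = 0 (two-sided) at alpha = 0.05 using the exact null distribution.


Step 1: Enumerate the 10 unordered pairs (i,j) with i<j and classify each by sign(x_j-x_i) * sign(y_j-y_i).
  (1,2):dx=+7,dy=+2->C; (1,3):dx=+5,dy=+6->C; (1,4):dx=+1,dy=+9->C; (1,5):dx=+4,dy=+5->C
  (2,3):dx=-2,dy=+4->D; (2,4):dx=-6,dy=+7->D; (2,5):dx=-3,dy=+3->D; (3,4):dx=-4,dy=+3->D
  (3,5):dx=-1,dy=-1->C; (4,5):dx=+3,dy=-4->D
Step 2: C = 5, D = 5, total pairs = 10.
Step 3: tau = (C - D)/(n(n-1)/2) = (5 - 5)/10 = 0.000000.
Step 4: Exact two-sided p-value (enumerate n! = 120 permutations of y under H0): p = 1.000000.
Step 5: alpha = 0.05. fail to reject H0.

tau_b = 0.0000 (C=5, D=5), p = 1.000000, fail to reject H0.


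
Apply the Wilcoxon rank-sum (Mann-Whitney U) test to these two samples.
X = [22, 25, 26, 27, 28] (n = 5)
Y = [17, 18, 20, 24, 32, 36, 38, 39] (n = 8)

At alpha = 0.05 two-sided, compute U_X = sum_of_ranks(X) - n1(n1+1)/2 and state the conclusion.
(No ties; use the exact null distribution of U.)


Step 1: Combine and sort all 13 observations; assign midranks.
sorted (value, group): (17,Y), (18,Y), (20,Y), (22,X), (24,Y), (25,X), (26,X), (27,X), (28,X), (32,Y), (36,Y), (38,Y), (39,Y)
ranks: 17->1, 18->2, 20->3, 22->4, 24->5, 25->6, 26->7, 27->8, 28->9, 32->10, 36->11, 38->12, 39->13
Step 2: Rank sum for X: R1 = 4 + 6 + 7 + 8 + 9 = 34.
Step 3: U_X = R1 - n1(n1+1)/2 = 34 - 5*6/2 = 34 - 15 = 19.
       U_Y = n1*n2 - U_X = 40 - 19 = 21.
Step 4: No ties, so the exact null distribution of U (based on enumerating the C(13,5) = 1287 equally likely rank assignments) gives the two-sided p-value.
Step 5: p-value = 0.943279; compare to alpha = 0.05. fail to reject H0.

U_X = 19, p = 0.943279, fail to reject H0 at alpha = 0.05.


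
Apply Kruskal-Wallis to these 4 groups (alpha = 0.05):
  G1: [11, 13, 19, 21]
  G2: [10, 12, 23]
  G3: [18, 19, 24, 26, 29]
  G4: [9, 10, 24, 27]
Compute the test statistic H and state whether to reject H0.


Step 1: Combine all N = 16 observations and assign midranks.
sorted (value, group, rank): (9,G4,1), (10,G2,2.5), (10,G4,2.5), (11,G1,4), (12,G2,5), (13,G1,6), (18,G3,7), (19,G1,8.5), (19,G3,8.5), (21,G1,10), (23,G2,11), (24,G3,12.5), (24,G4,12.5), (26,G3,14), (27,G4,15), (29,G3,16)
Step 2: Sum ranks within each group.
R_1 = 28.5 (n_1 = 4)
R_2 = 18.5 (n_2 = 3)
R_3 = 58 (n_3 = 5)
R_4 = 31 (n_4 = 4)
Step 3: H = 12/(N(N+1)) * sum(R_i^2/n_i) - 3(N+1)
     = 12/(16*17) * (28.5^2/4 + 18.5^2/3 + 58^2/5 + 31^2/4) - 3*17
     = 0.044118 * 1230.2 - 51
     = 3.273346.
Step 4: Ties present; correction factor C = 1 - 18/(16^3 - 16) = 0.995588. Corrected H = 3.273346 / 0.995588 = 3.287851.
Step 5: Under H0, H ~ chi^2(3); p-value = 0.349337.
Step 6: alpha = 0.05. fail to reject H0.

H = 3.2879, df = 3, p = 0.349337, fail to reject H0.


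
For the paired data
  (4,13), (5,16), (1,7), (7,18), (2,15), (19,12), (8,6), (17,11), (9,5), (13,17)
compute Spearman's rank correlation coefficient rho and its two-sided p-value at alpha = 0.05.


Step 1: Rank x and y separately (midranks; no ties here).
rank(x): 4->3, 5->4, 1->1, 7->5, 2->2, 19->10, 8->6, 17->9, 9->7, 13->8
rank(y): 13->6, 16->8, 7->3, 18->10, 15->7, 12->5, 6->2, 11->4, 5->1, 17->9
Step 2: d_i = R_x(i) - R_y(i); compute d_i^2.
  (3-6)^2=9, (4-8)^2=16, (1-3)^2=4, (5-10)^2=25, (2-7)^2=25, (10-5)^2=25, (6-2)^2=16, (9-4)^2=25, (7-1)^2=36, (8-9)^2=1
sum(d^2) = 182.
Step 3: rho = 1 - 6*182 / (10*(10^2 - 1)) = 1 - 1092/990 = -0.103030.
Step 4: Under H0, t = rho * sqrt((n-2)/(1-rho^2)) = -0.2930 ~ t(8).
Step 5: Two-sided p-value from the t-distribution with 8 df = 0.776998.
Step 6: alpha = 0.05. fail to reject H0.

rho = -0.1030, p = 0.776998, fail to reject H0 at alpha = 0.05.


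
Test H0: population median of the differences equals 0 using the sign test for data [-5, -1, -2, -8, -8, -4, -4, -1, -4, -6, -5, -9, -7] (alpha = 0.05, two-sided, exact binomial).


Step 1: Discard zero differences. Original n = 13; n_eff = number of nonzero differences = 13.
Nonzero differences (with sign): -5, -1, -2, -8, -8, -4, -4, -1, -4, -6, -5, -9, -7
Step 2: Count signs: positive = 0, negative = 13.
Step 3: Under H0: P(positive) = 0.5, so the number of positives S ~ Bin(13, 0.5).
Step 4: Two-sided exact p-value = sum of Bin(13,0.5) probabilities at or below the observed probability = 0.000244.
Step 5: alpha = 0.05. reject H0.

n_eff = 13, pos = 0, neg = 13, p = 0.000244, reject H0.


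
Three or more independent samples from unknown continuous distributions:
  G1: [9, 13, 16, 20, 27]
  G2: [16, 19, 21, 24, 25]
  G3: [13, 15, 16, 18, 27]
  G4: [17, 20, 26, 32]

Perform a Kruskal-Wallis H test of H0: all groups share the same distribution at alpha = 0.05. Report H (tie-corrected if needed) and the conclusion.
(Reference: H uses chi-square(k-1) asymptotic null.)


Step 1: Combine all N = 19 observations and assign midranks.
sorted (value, group, rank): (9,G1,1), (13,G1,2.5), (13,G3,2.5), (15,G3,4), (16,G1,6), (16,G2,6), (16,G3,6), (17,G4,8), (18,G3,9), (19,G2,10), (20,G1,11.5), (20,G4,11.5), (21,G2,13), (24,G2,14), (25,G2,15), (26,G4,16), (27,G1,17.5), (27,G3,17.5), (32,G4,19)
Step 2: Sum ranks within each group.
R_1 = 38.5 (n_1 = 5)
R_2 = 58 (n_2 = 5)
R_3 = 39 (n_3 = 5)
R_4 = 54.5 (n_4 = 4)
Step 3: H = 12/(N(N+1)) * sum(R_i^2/n_i) - 3(N+1)
     = 12/(19*20) * (38.5^2/5 + 58^2/5 + 39^2/5 + 54.5^2/4) - 3*20
     = 0.031579 * 2016.01 - 60
     = 3.663553.
Step 4: Ties present; correction factor C = 1 - 42/(19^3 - 19) = 0.993860. Corrected H = 3.663553 / 0.993860 = 3.686187.
Step 5: Under H0, H ~ chi^2(3); p-value = 0.297405.
Step 6: alpha = 0.05. fail to reject H0.

H = 3.6862, df = 3, p = 0.297405, fail to reject H0.


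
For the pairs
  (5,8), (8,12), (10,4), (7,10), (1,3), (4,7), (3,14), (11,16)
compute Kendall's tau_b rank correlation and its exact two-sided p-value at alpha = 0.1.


Step 1: Enumerate the 28 unordered pairs (i,j) with i<j and classify each by sign(x_j-x_i) * sign(y_j-y_i).
  (1,2):dx=+3,dy=+4->C; (1,3):dx=+5,dy=-4->D; (1,4):dx=+2,dy=+2->C; (1,5):dx=-4,dy=-5->C
  (1,6):dx=-1,dy=-1->C; (1,7):dx=-2,dy=+6->D; (1,8):dx=+6,dy=+8->C; (2,3):dx=+2,dy=-8->D
  (2,4):dx=-1,dy=-2->C; (2,5):dx=-7,dy=-9->C; (2,6):dx=-4,dy=-5->C; (2,7):dx=-5,dy=+2->D
  (2,8):dx=+3,dy=+4->C; (3,4):dx=-3,dy=+6->D; (3,5):dx=-9,dy=-1->C; (3,6):dx=-6,dy=+3->D
  (3,7):dx=-7,dy=+10->D; (3,8):dx=+1,dy=+12->C; (4,5):dx=-6,dy=-7->C; (4,6):dx=-3,dy=-3->C
  (4,7):dx=-4,dy=+4->D; (4,8):dx=+4,dy=+6->C; (5,6):dx=+3,dy=+4->C; (5,7):dx=+2,dy=+11->C
  (5,8):dx=+10,dy=+13->C; (6,7):dx=-1,dy=+7->D; (6,8):dx=+7,dy=+9->C; (7,8):dx=+8,dy=+2->C
Step 2: C = 19, D = 9, total pairs = 28.
Step 3: tau = (C - D)/(n(n-1)/2) = (19 - 9)/28 = 0.357143.
Step 4: Exact two-sided p-value (enumerate n! = 40320 permutations of y under H0): p = 0.275099.
Step 5: alpha = 0.1. fail to reject H0.

tau_b = 0.3571 (C=19, D=9), p = 0.275099, fail to reject H0.


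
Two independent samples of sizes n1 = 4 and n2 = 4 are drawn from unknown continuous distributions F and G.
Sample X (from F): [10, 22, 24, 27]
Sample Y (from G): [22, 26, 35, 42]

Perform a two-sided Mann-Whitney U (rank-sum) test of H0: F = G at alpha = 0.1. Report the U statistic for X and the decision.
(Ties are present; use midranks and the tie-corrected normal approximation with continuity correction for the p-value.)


Step 1: Combine and sort all 8 observations; assign midranks.
sorted (value, group): (10,X), (22,X), (22,Y), (24,X), (26,Y), (27,X), (35,Y), (42,Y)
ranks: 10->1, 22->2.5, 22->2.5, 24->4, 26->5, 27->6, 35->7, 42->8
Step 2: Rank sum for X: R1 = 1 + 2.5 + 4 + 6 = 13.5.
Step 3: U_X = R1 - n1(n1+1)/2 = 13.5 - 4*5/2 = 13.5 - 10 = 3.5.
       U_Y = n1*n2 - U_X = 16 - 3.5 = 12.5.
Step 4: Ties are present, so use the tie-corrected normal approximation (with continuity correction) for the p-value.
Step 5: p-value = 0.245383; compare to alpha = 0.1. fail to reject H0.

U_X = 3.5, p = 0.245383, fail to reject H0 at alpha = 0.1.


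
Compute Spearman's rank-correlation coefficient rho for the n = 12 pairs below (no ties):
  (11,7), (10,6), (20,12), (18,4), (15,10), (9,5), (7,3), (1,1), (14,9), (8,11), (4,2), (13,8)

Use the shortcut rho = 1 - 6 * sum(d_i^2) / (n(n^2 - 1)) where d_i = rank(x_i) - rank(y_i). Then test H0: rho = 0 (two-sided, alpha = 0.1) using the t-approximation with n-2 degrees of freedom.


Step 1: Rank x and y separately (midranks; no ties here).
rank(x): 11->7, 10->6, 20->12, 18->11, 15->10, 9->5, 7->3, 1->1, 14->9, 8->4, 4->2, 13->8
rank(y): 7->7, 6->6, 12->12, 4->4, 10->10, 5->5, 3->3, 1->1, 9->9, 11->11, 2->2, 8->8
Step 2: d_i = R_x(i) - R_y(i); compute d_i^2.
  (7-7)^2=0, (6-6)^2=0, (12-12)^2=0, (11-4)^2=49, (10-10)^2=0, (5-5)^2=0, (3-3)^2=0, (1-1)^2=0, (9-9)^2=0, (4-11)^2=49, (2-2)^2=0, (8-8)^2=0
sum(d^2) = 98.
Step 3: rho = 1 - 6*98 / (12*(12^2 - 1)) = 1 - 588/1716 = 0.657343.
Step 4: Under H0, t = rho * sqrt((n-2)/(1-rho^2)) = 2.7584 ~ t(10).
Step 5: Two-sided p-value from the t-distribution with 10 df = 0.020185.
Step 6: alpha = 0.1. reject H0.

rho = 0.6573, p = 0.020185, reject H0 at alpha = 0.1.


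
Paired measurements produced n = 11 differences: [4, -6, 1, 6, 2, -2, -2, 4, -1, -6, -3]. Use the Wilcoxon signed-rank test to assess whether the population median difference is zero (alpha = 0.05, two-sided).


Step 1: Drop any zero differences (none here) and take |d_i|.
|d| = [4, 6, 1, 6, 2, 2, 2, 4, 1, 6, 3]
Step 2: Midrank |d_i| (ties get averaged ranks).
ranks: |4|->7.5, |6|->10, |1|->1.5, |6|->10, |2|->4, |2|->4, |2|->4, |4|->7.5, |1|->1.5, |6|->10, |3|->6
Step 3: Attach original signs; sum ranks with positive sign and with negative sign.
W+ = 7.5 + 1.5 + 10 + 4 + 7.5 = 30.5
W- = 10 + 4 + 4 + 1.5 + 10 + 6 = 35.5
(Check: W+ + W- = 66 should equal n(n+1)/2 = 66.)
Step 4: Test statistic W = min(W+, W-) = 30.5.
Step 5: Ties in |d|, so use the tie-corrected normal approximation.
        E[W] = n(n+1)/4 = 11*12/4 = 33.
        Tie groups: |d|=1 (t=2), |d|=2 (t=3), |d|=4 (t=2), |d|=6 (t=3); sum(t^3 - t) = 60.
        Var[W] = n(n+1)(2n+1)/24 - sum(t^3-t)/48 = 3036/24 - 60/48 = 125.25.
        z = (W - E[W]) / sqrt(Var[W]) = (30.5 - 33) / 11.1915 = -0.2234.
        Two-sided p = 2*Phi(z) = 0.823237.
Step 6: alpha = 0.05. fail to reject H0.

W+ = 30.5, W- = 35.5, W = min = 30.5, p = 0.823237, fail to reject H0.


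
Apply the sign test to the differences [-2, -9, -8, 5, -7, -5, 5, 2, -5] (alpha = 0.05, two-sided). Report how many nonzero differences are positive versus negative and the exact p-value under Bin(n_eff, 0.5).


Step 1: Discard zero differences. Original n = 9; n_eff = number of nonzero differences = 9.
Nonzero differences (with sign): -2, -9, -8, +5, -7, -5, +5, +2, -5
Step 2: Count signs: positive = 3, negative = 6.
Step 3: Under H0: P(positive) = 0.5, so the number of positives S ~ Bin(9, 0.5).
Step 4: Two-sided exact p-value = sum of Bin(9,0.5) probabilities at or below the observed probability = 0.507812.
Step 5: alpha = 0.05. fail to reject H0.

n_eff = 9, pos = 3, neg = 6, p = 0.507812, fail to reject H0.


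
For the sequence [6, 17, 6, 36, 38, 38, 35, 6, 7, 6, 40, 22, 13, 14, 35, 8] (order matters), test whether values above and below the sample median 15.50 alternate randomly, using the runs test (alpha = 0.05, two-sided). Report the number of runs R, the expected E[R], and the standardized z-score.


Step 1: Compute median = 15.50; label A = above, B = below.
Labels in order: BABAAAABBBAABBAB  (n_A = 8, n_B = 8)
Step 2: Count runs R = 9.
Step 3: Under H0 (random ordering), E[R] = 2*n_A*n_B/(n_A+n_B) + 1 = 2*8*8/16 + 1 = 9.0000.
        Var[R] = 2*n_A*n_B*(2*n_A*n_B - n_A - n_B) / ((n_A+n_B)^2 * (n_A+n_B-1)) = 14336/3840 = 3.7333.
        SD[R] = 1.9322.
Step 4: R = E[R], so z = 0 with no continuity correction.
Step 5: Two-sided p-value via normal approximation = 2*(1 - Phi(|z|)) = 1.000000.
Step 6: alpha = 0.05. fail to reject H0.

R = 9, z = 0.0000, p = 1.000000, fail to reject H0.


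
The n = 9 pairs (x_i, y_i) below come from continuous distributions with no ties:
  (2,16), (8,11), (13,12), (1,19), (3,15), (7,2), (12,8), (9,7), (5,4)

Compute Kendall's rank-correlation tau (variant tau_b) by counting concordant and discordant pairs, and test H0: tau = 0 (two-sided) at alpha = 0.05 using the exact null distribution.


Step 1: Enumerate the 36 unordered pairs (i,j) with i<j and classify each by sign(x_j-x_i) * sign(y_j-y_i).
  (1,2):dx=+6,dy=-5->D; (1,3):dx=+11,dy=-4->D; (1,4):dx=-1,dy=+3->D; (1,5):dx=+1,dy=-1->D
  (1,6):dx=+5,dy=-14->D; (1,7):dx=+10,dy=-8->D; (1,8):dx=+7,dy=-9->D; (1,9):dx=+3,dy=-12->D
  (2,3):dx=+5,dy=+1->C; (2,4):dx=-7,dy=+8->D; (2,5):dx=-5,dy=+4->D; (2,6):dx=-1,dy=-9->C
  (2,7):dx=+4,dy=-3->D; (2,8):dx=+1,dy=-4->D; (2,9):dx=-3,dy=-7->C; (3,4):dx=-12,dy=+7->D
  (3,5):dx=-10,dy=+3->D; (3,6):dx=-6,dy=-10->C; (3,7):dx=-1,dy=-4->C; (3,8):dx=-4,dy=-5->C
  (3,9):dx=-8,dy=-8->C; (4,5):dx=+2,dy=-4->D; (4,6):dx=+6,dy=-17->D; (4,7):dx=+11,dy=-11->D
  (4,8):dx=+8,dy=-12->D; (4,9):dx=+4,dy=-15->D; (5,6):dx=+4,dy=-13->D; (5,7):dx=+9,dy=-7->D
  (5,8):dx=+6,dy=-8->D; (5,9):dx=+2,dy=-11->D; (6,7):dx=+5,dy=+6->C; (6,8):dx=+2,dy=+5->C
  (6,9):dx=-2,dy=+2->D; (7,8):dx=-3,dy=-1->C; (7,9):dx=-7,dy=-4->C; (8,9):dx=-4,dy=-3->C
Step 2: C = 12, D = 24, total pairs = 36.
Step 3: tau = (C - D)/(n(n-1)/2) = (12 - 24)/36 = -0.333333.
Step 4: Exact two-sided p-value (enumerate n! = 362880 permutations of y under H0): p = 0.259518.
Step 5: alpha = 0.05. fail to reject H0.

tau_b = -0.3333 (C=12, D=24), p = 0.259518, fail to reject H0.


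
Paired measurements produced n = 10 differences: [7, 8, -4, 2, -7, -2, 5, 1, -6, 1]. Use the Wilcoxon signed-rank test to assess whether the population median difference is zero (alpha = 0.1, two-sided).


Step 1: Drop any zero differences (none here) and take |d_i|.
|d| = [7, 8, 4, 2, 7, 2, 5, 1, 6, 1]
Step 2: Midrank |d_i| (ties get averaged ranks).
ranks: |7|->8.5, |8|->10, |4|->5, |2|->3.5, |7|->8.5, |2|->3.5, |5|->6, |1|->1.5, |6|->7, |1|->1.5
Step 3: Attach original signs; sum ranks with positive sign and with negative sign.
W+ = 8.5 + 10 + 3.5 + 6 + 1.5 + 1.5 = 31
W- = 5 + 8.5 + 3.5 + 7 = 24
(Check: W+ + W- = 55 should equal n(n+1)/2 = 55.)
Step 4: Test statistic W = min(W+, W-) = 24.
Step 5: Ties in |d|, so use the tie-corrected normal approximation.
        E[W] = n(n+1)/4 = 10*11/4 = 27.5.
        Tie groups: |d|=1 (t=2), |d|=2 (t=2), |d|=7 (t=2); sum(t^3 - t) = 18.
        Var[W] = n(n+1)(2n+1)/24 - sum(t^3-t)/48 = 2310/24 - 18/48 = 95.875.
        z = (W - E[W]) / sqrt(Var[W]) = (24 - 27.5) / 9.7916 = -0.3575.
        Two-sided p = 2*Phi(z) = 0.720755.
Step 6: alpha = 0.1. fail to reject H0.

W+ = 31, W- = 24, W = min = 24, p = 0.720755, fail to reject H0.


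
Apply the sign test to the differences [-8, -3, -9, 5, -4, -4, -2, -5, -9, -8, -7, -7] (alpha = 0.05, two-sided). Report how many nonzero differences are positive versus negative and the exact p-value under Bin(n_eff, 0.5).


Step 1: Discard zero differences. Original n = 12; n_eff = number of nonzero differences = 12.
Nonzero differences (with sign): -8, -3, -9, +5, -4, -4, -2, -5, -9, -8, -7, -7
Step 2: Count signs: positive = 1, negative = 11.
Step 3: Under H0: P(positive) = 0.5, so the number of positives S ~ Bin(12, 0.5).
Step 4: Two-sided exact p-value = sum of Bin(12,0.5) probabilities at or below the observed probability = 0.006348.
Step 5: alpha = 0.05. reject H0.

n_eff = 12, pos = 1, neg = 11, p = 0.006348, reject H0.


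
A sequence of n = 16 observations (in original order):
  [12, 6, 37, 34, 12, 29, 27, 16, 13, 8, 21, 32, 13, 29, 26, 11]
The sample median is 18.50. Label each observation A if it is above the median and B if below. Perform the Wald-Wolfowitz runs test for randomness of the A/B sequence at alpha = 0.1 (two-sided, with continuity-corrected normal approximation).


Step 1: Compute median = 18.50; label A = above, B = below.
Labels in order: BBAABAABBBAABAAB  (n_A = 8, n_B = 8)
Step 2: Count runs R = 9.
Step 3: Under H0 (random ordering), E[R] = 2*n_A*n_B/(n_A+n_B) + 1 = 2*8*8/16 + 1 = 9.0000.
        Var[R] = 2*n_A*n_B*(2*n_A*n_B - n_A - n_B) / ((n_A+n_B)^2 * (n_A+n_B-1)) = 14336/3840 = 3.7333.
        SD[R] = 1.9322.
Step 4: R = E[R], so z = 0 with no continuity correction.
Step 5: Two-sided p-value via normal approximation = 2*(1 - Phi(|z|)) = 1.000000.
Step 6: alpha = 0.1. fail to reject H0.

R = 9, z = 0.0000, p = 1.000000, fail to reject H0.


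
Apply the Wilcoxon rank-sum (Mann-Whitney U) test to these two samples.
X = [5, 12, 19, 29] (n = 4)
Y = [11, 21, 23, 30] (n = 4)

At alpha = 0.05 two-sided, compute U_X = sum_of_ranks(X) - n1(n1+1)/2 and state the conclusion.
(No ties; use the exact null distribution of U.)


Step 1: Combine and sort all 8 observations; assign midranks.
sorted (value, group): (5,X), (11,Y), (12,X), (19,X), (21,Y), (23,Y), (29,X), (30,Y)
ranks: 5->1, 11->2, 12->3, 19->4, 21->5, 23->6, 29->7, 30->8
Step 2: Rank sum for X: R1 = 1 + 3 + 4 + 7 = 15.
Step 3: U_X = R1 - n1(n1+1)/2 = 15 - 4*5/2 = 15 - 10 = 5.
       U_Y = n1*n2 - U_X = 16 - 5 = 11.
Step 4: No ties, so the exact null distribution of U (based on enumerating the C(8,4) = 70 equally likely rank assignments) gives the two-sided p-value.
Step 5: p-value = 0.485714; compare to alpha = 0.05. fail to reject H0.

U_X = 5, p = 0.485714, fail to reject H0 at alpha = 0.05.


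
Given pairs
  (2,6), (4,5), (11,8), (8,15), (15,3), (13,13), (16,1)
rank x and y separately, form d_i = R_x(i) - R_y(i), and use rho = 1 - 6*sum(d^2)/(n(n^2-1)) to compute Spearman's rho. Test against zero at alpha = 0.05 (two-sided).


Step 1: Rank x and y separately (midranks; no ties here).
rank(x): 2->1, 4->2, 11->4, 8->3, 15->6, 13->5, 16->7
rank(y): 6->4, 5->3, 8->5, 15->7, 3->2, 13->6, 1->1
Step 2: d_i = R_x(i) - R_y(i); compute d_i^2.
  (1-4)^2=9, (2-3)^2=1, (4-5)^2=1, (3-7)^2=16, (6-2)^2=16, (5-6)^2=1, (7-1)^2=36
sum(d^2) = 80.
Step 3: rho = 1 - 6*80 / (7*(7^2 - 1)) = 1 - 480/336 = -0.428571.
Step 4: Under H0, t = rho * sqrt((n-2)/(1-rho^2)) = -1.0607 ~ t(5).
Step 5: Two-sided p-value from the t-distribution with 5 df = 0.337368.
Step 6: alpha = 0.05. fail to reject H0.

rho = -0.4286, p = 0.337368, fail to reject H0 at alpha = 0.05.


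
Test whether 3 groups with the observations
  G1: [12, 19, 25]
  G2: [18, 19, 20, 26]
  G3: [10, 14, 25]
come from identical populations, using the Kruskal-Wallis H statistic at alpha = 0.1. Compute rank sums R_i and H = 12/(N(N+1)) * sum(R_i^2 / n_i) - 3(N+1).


Step 1: Combine all N = 10 observations and assign midranks.
sorted (value, group, rank): (10,G3,1), (12,G1,2), (14,G3,3), (18,G2,4), (19,G1,5.5), (19,G2,5.5), (20,G2,7), (25,G1,8.5), (25,G3,8.5), (26,G2,10)
Step 2: Sum ranks within each group.
R_1 = 16 (n_1 = 3)
R_2 = 26.5 (n_2 = 4)
R_3 = 12.5 (n_3 = 3)
Step 3: H = 12/(N(N+1)) * sum(R_i^2/n_i) - 3(N+1)
     = 12/(10*11) * (16^2/3 + 26.5^2/4 + 12.5^2/3) - 3*11
     = 0.109091 * 312.979 - 33
     = 1.143182.
Step 4: Ties present; correction factor C = 1 - 12/(10^3 - 10) = 0.987879. Corrected H = 1.143182 / 0.987879 = 1.157209.
Step 5: Under H0, H ~ chi^2(2); p-value = 0.560680.
Step 6: alpha = 0.1. fail to reject H0.

H = 1.1572, df = 2, p = 0.560680, fail to reject H0.


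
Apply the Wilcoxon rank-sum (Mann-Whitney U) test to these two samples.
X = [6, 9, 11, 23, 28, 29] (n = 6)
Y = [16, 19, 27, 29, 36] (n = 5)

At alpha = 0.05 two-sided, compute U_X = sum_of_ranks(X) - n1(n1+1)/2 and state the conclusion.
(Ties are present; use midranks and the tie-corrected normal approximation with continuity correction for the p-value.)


Step 1: Combine and sort all 11 observations; assign midranks.
sorted (value, group): (6,X), (9,X), (11,X), (16,Y), (19,Y), (23,X), (27,Y), (28,X), (29,X), (29,Y), (36,Y)
ranks: 6->1, 9->2, 11->3, 16->4, 19->5, 23->6, 27->7, 28->8, 29->9.5, 29->9.5, 36->11
Step 2: Rank sum for X: R1 = 1 + 2 + 3 + 6 + 8 + 9.5 = 29.5.
Step 3: U_X = R1 - n1(n1+1)/2 = 29.5 - 6*7/2 = 29.5 - 21 = 8.5.
       U_Y = n1*n2 - U_X = 30 - 8.5 = 21.5.
Step 4: Ties are present, so use the tie-corrected normal approximation (with continuity correction) for the p-value.
Step 5: p-value = 0.272229; compare to alpha = 0.05. fail to reject H0.

U_X = 8.5, p = 0.272229, fail to reject H0 at alpha = 0.05.


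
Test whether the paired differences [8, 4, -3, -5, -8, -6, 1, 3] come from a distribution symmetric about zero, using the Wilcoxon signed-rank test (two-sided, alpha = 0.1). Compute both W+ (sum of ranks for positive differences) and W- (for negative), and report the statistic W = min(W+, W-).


Step 1: Drop any zero differences (none here) and take |d_i|.
|d| = [8, 4, 3, 5, 8, 6, 1, 3]
Step 2: Midrank |d_i| (ties get averaged ranks).
ranks: |8|->7.5, |4|->4, |3|->2.5, |5|->5, |8|->7.5, |6|->6, |1|->1, |3|->2.5
Step 3: Attach original signs; sum ranks with positive sign and with negative sign.
W+ = 7.5 + 4 + 1 + 2.5 = 15
W- = 2.5 + 5 + 7.5 + 6 = 21
(Check: W+ + W- = 36 should equal n(n+1)/2 = 36.)
Step 4: Test statistic W = min(W+, W-) = 15.
Step 5: Ties in |d|, so use the tie-corrected normal approximation.
        E[W] = n(n+1)/4 = 8*9/4 = 18.
        Tie groups: |d|=3 (t=2), |d|=8 (t=2); sum(t^3 - t) = 12.
        Var[W] = n(n+1)(2n+1)/24 - sum(t^3-t)/48 = 1224/24 - 12/48 = 50.75.
        z = (W - E[W]) / sqrt(Var[W]) = (15 - 18) / 7.1239 = -0.4211.
        Two-sided p = 2*Phi(z) = 0.673669.
Step 6: alpha = 0.1. fail to reject H0.

W+ = 15, W- = 21, W = min = 15, p = 0.673669, fail to reject H0.


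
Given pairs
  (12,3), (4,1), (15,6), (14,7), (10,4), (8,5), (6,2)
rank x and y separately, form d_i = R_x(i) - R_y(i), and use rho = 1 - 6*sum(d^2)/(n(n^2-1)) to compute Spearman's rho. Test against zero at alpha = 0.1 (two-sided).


Step 1: Rank x and y separately (midranks; no ties here).
rank(x): 12->5, 4->1, 15->7, 14->6, 10->4, 8->3, 6->2
rank(y): 3->3, 1->1, 6->6, 7->7, 4->4, 5->5, 2->2
Step 2: d_i = R_x(i) - R_y(i); compute d_i^2.
  (5-3)^2=4, (1-1)^2=0, (7-6)^2=1, (6-7)^2=1, (4-4)^2=0, (3-5)^2=4, (2-2)^2=0
sum(d^2) = 10.
Step 3: rho = 1 - 6*10 / (7*(7^2 - 1)) = 1 - 60/336 = 0.821429.
Step 4: Under H0, t = rho * sqrt((n-2)/(1-rho^2)) = 3.2206 ~ t(5).
Step 5: Two-sided p-value from the t-distribution with 5 df = 0.023449.
Step 6: alpha = 0.1. reject H0.

rho = 0.8214, p = 0.023449, reject H0 at alpha = 0.1.


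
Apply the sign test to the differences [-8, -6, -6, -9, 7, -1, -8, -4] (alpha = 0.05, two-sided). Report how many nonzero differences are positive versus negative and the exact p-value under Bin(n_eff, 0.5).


Step 1: Discard zero differences. Original n = 8; n_eff = number of nonzero differences = 8.
Nonzero differences (with sign): -8, -6, -6, -9, +7, -1, -8, -4
Step 2: Count signs: positive = 1, negative = 7.
Step 3: Under H0: P(positive) = 0.5, so the number of positives S ~ Bin(8, 0.5).
Step 4: Two-sided exact p-value = sum of Bin(8,0.5) probabilities at or below the observed probability = 0.070312.
Step 5: alpha = 0.05. fail to reject H0.

n_eff = 8, pos = 1, neg = 7, p = 0.070312, fail to reject H0.


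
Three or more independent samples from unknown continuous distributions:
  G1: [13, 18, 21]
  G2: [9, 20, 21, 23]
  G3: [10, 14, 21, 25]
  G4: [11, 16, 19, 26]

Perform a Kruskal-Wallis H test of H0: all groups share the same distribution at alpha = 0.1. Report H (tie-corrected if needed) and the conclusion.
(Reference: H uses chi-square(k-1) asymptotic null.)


Step 1: Combine all N = 15 observations and assign midranks.
sorted (value, group, rank): (9,G2,1), (10,G3,2), (11,G4,3), (13,G1,4), (14,G3,5), (16,G4,6), (18,G1,7), (19,G4,8), (20,G2,9), (21,G1,11), (21,G2,11), (21,G3,11), (23,G2,13), (25,G3,14), (26,G4,15)
Step 2: Sum ranks within each group.
R_1 = 22 (n_1 = 3)
R_2 = 34 (n_2 = 4)
R_3 = 32 (n_3 = 4)
R_4 = 32 (n_4 = 4)
Step 3: H = 12/(N(N+1)) * sum(R_i^2/n_i) - 3(N+1)
     = 12/(15*16) * (22^2/3 + 34^2/4 + 32^2/4 + 32^2/4) - 3*16
     = 0.050000 * 962.333 - 48
     = 0.116667.
Step 4: Ties present; correction factor C = 1 - 24/(15^3 - 15) = 0.992857. Corrected H = 0.116667 / 0.992857 = 0.117506.
Step 5: Under H0, H ~ chi^2(3); p-value = 0.989657.
Step 6: alpha = 0.1. fail to reject H0.

H = 0.1175, df = 3, p = 0.989657, fail to reject H0.


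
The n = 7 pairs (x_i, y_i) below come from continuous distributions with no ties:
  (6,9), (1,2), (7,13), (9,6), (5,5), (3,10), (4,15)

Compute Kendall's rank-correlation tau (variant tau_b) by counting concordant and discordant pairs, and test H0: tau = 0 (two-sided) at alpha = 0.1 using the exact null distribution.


Step 1: Enumerate the 21 unordered pairs (i,j) with i<j and classify each by sign(x_j-x_i) * sign(y_j-y_i).
  (1,2):dx=-5,dy=-7->C; (1,3):dx=+1,dy=+4->C; (1,4):dx=+3,dy=-3->D; (1,5):dx=-1,dy=-4->C
  (1,6):dx=-3,dy=+1->D; (1,7):dx=-2,dy=+6->D; (2,3):dx=+6,dy=+11->C; (2,4):dx=+8,dy=+4->C
  (2,5):dx=+4,dy=+3->C; (2,6):dx=+2,dy=+8->C; (2,7):dx=+3,dy=+13->C; (3,4):dx=+2,dy=-7->D
  (3,5):dx=-2,dy=-8->C; (3,6):dx=-4,dy=-3->C; (3,7):dx=-3,dy=+2->D; (4,5):dx=-4,dy=-1->C
  (4,6):dx=-6,dy=+4->D; (4,7):dx=-5,dy=+9->D; (5,6):dx=-2,dy=+5->D; (5,7):dx=-1,dy=+10->D
  (6,7):dx=+1,dy=+5->C
Step 2: C = 12, D = 9, total pairs = 21.
Step 3: tau = (C - D)/(n(n-1)/2) = (12 - 9)/21 = 0.142857.
Step 4: Exact two-sided p-value (enumerate n! = 5040 permutations of y under H0): p = 0.772619.
Step 5: alpha = 0.1. fail to reject H0.

tau_b = 0.1429 (C=12, D=9), p = 0.772619, fail to reject H0.


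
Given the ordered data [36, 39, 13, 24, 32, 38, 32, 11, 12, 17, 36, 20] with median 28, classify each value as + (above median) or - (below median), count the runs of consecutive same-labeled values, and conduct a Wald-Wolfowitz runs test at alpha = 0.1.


Step 1: Compute median = 28; label A = above, B = below.
Labels in order: AABBAAABBBAB  (n_A = 6, n_B = 6)
Step 2: Count runs R = 6.
Step 3: Under H0 (random ordering), E[R] = 2*n_A*n_B/(n_A+n_B) + 1 = 2*6*6/12 + 1 = 7.0000.
        Var[R] = 2*n_A*n_B*(2*n_A*n_B - n_A - n_B) / ((n_A+n_B)^2 * (n_A+n_B-1)) = 4320/1584 = 2.7273.
        SD[R] = 1.6514.
Step 4: Continuity-corrected z = (R + 0.5 - E[R]) / SD[R] = (6 + 0.5 - 7.0000) / 1.6514 = -0.3028.
Step 5: Two-sided p-value via normal approximation = 2*(1 - Phi(|z|)) = 0.762069.
Step 6: alpha = 0.1. fail to reject H0.

R = 6, z = -0.3028, p = 0.762069, fail to reject H0.


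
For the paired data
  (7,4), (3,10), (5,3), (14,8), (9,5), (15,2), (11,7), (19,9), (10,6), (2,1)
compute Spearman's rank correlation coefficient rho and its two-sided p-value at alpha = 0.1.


Step 1: Rank x and y separately (midranks; no ties here).
rank(x): 7->4, 3->2, 5->3, 14->8, 9->5, 15->9, 11->7, 19->10, 10->6, 2->1
rank(y): 4->4, 10->10, 3->3, 8->8, 5->5, 2->2, 7->7, 9->9, 6->6, 1->1
Step 2: d_i = R_x(i) - R_y(i); compute d_i^2.
  (4-4)^2=0, (2-10)^2=64, (3-3)^2=0, (8-8)^2=0, (5-5)^2=0, (9-2)^2=49, (7-7)^2=0, (10-9)^2=1, (6-6)^2=0, (1-1)^2=0
sum(d^2) = 114.
Step 3: rho = 1 - 6*114 / (10*(10^2 - 1)) = 1 - 684/990 = 0.309091.
Step 4: Under H0, t = rho * sqrt((n-2)/(1-rho^2)) = 0.9193 ~ t(8).
Step 5: Two-sided p-value from the t-distribution with 8 df = 0.384841.
Step 6: alpha = 0.1. fail to reject H0.

rho = 0.3091, p = 0.384841, fail to reject H0 at alpha = 0.1.


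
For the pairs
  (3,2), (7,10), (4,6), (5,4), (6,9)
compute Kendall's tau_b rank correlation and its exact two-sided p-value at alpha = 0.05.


Step 1: Enumerate the 10 unordered pairs (i,j) with i<j and classify each by sign(x_j-x_i) * sign(y_j-y_i).
  (1,2):dx=+4,dy=+8->C; (1,3):dx=+1,dy=+4->C; (1,4):dx=+2,dy=+2->C; (1,5):dx=+3,dy=+7->C
  (2,3):dx=-3,dy=-4->C; (2,4):dx=-2,dy=-6->C; (2,5):dx=-1,dy=-1->C; (3,4):dx=+1,dy=-2->D
  (3,5):dx=+2,dy=+3->C; (4,5):dx=+1,dy=+5->C
Step 2: C = 9, D = 1, total pairs = 10.
Step 3: tau = (C - D)/(n(n-1)/2) = (9 - 1)/10 = 0.800000.
Step 4: Exact two-sided p-value (enumerate n! = 120 permutations of y under H0): p = 0.083333.
Step 5: alpha = 0.05. fail to reject H0.

tau_b = 0.8000 (C=9, D=1), p = 0.083333, fail to reject H0.


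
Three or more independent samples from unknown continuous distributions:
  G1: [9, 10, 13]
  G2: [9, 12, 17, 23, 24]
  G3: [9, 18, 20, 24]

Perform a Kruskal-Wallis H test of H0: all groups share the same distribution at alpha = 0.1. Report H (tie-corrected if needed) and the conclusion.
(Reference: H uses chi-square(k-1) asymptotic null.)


Step 1: Combine all N = 12 observations and assign midranks.
sorted (value, group, rank): (9,G1,2), (9,G2,2), (9,G3,2), (10,G1,4), (12,G2,5), (13,G1,6), (17,G2,7), (18,G3,8), (20,G3,9), (23,G2,10), (24,G2,11.5), (24,G3,11.5)
Step 2: Sum ranks within each group.
R_1 = 12 (n_1 = 3)
R_2 = 35.5 (n_2 = 5)
R_3 = 30.5 (n_3 = 4)
Step 3: H = 12/(N(N+1)) * sum(R_i^2/n_i) - 3(N+1)
     = 12/(12*13) * (12^2/3 + 35.5^2/5 + 30.5^2/4) - 3*13
     = 0.076923 * 532.612 - 39
     = 1.970192.
Step 4: Ties present; correction factor C = 1 - 30/(12^3 - 12) = 0.982517. Corrected H = 1.970192 / 0.982517 = 2.005249.
Step 5: Under H0, H ~ chi^2(2); p-value = 0.366915.
Step 6: alpha = 0.1. fail to reject H0.

H = 2.0052, df = 2, p = 0.366915, fail to reject H0.


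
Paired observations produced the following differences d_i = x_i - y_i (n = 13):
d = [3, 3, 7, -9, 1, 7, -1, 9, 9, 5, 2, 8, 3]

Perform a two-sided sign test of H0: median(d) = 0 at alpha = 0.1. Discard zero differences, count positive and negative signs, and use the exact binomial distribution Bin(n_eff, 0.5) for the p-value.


Step 1: Discard zero differences. Original n = 13; n_eff = number of nonzero differences = 13.
Nonzero differences (with sign): +3, +3, +7, -9, +1, +7, -1, +9, +9, +5, +2, +8, +3
Step 2: Count signs: positive = 11, negative = 2.
Step 3: Under H0: P(positive) = 0.5, so the number of positives S ~ Bin(13, 0.5).
Step 4: Two-sided exact p-value = sum of Bin(13,0.5) probabilities at or below the observed probability = 0.022461.
Step 5: alpha = 0.1. reject H0.

n_eff = 13, pos = 11, neg = 2, p = 0.022461, reject H0.


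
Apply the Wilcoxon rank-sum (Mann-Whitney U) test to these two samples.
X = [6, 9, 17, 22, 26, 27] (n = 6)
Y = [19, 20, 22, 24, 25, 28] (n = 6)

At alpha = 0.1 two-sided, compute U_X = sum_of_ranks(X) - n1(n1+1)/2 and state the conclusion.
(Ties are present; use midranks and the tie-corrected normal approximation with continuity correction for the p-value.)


Step 1: Combine and sort all 12 observations; assign midranks.
sorted (value, group): (6,X), (9,X), (17,X), (19,Y), (20,Y), (22,X), (22,Y), (24,Y), (25,Y), (26,X), (27,X), (28,Y)
ranks: 6->1, 9->2, 17->3, 19->4, 20->5, 22->6.5, 22->6.5, 24->8, 25->9, 26->10, 27->11, 28->12
Step 2: Rank sum for X: R1 = 1 + 2 + 3 + 6.5 + 10 + 11 = 33.5.
Step 3: U_X = R1 - n1(n1+1)/2 = 33.5 - 6*7/2 = 33.5 - 21 = 12.5.
       U_Y = n1*n2 - U_X = 36 - 12.5 = 23.5.
Step 4: Ties are present, so use the tie-corrected normal approximation (with continuity correction) for the p-value.
Step 5: p-value = 0.422527; compare to alpha = 0.1. fail to reject H0.

U_X = 12.5, p = 0.422527, fail to reject H0 at alpha = 0.1.


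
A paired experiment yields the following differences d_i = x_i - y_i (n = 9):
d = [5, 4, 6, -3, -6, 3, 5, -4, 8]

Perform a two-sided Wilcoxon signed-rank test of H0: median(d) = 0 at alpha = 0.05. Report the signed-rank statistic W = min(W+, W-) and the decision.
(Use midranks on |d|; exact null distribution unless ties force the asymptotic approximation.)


Step 1: Drop any zero differences (none here) and take |d_i|.
|d| = [5, 4, 6, 3, 6, 3, 5, 4, 8]
Step 2: Midrank |d_i| (ties get averaged ranks).
ranks: |5|->5.5, |4|->3.5, |6|->7.5, |3|->1.5, |6|->7.5, |3|->1.5, |5|->5.5, |4|->3.5, |8|->9
Step 3: Attach original signs; sum ranks with positive sign and with negative sign.
W+ = 5.5 + 3.5 + 7.5 + 1.5 + 5.5 + 9 = 32.5
W- = 1.5 + 7.5 + 3.5 = 12.5
(Check: W+ + W- = 45 should equal n(n+1)/2 = 45.)
Step 4: Test statistic W = min(W+, W-) = 12.5.
Step 5: Ties in |d|, so use the tie-corrected normal approximation.
        E[W] = n(n+1)/4 = 9*10/4 = 22.5.
        Tie groups: |d|=3 (t=2), |d|=4 (t=2), |d|=5 (t=2), |d|=6 (t=2); sum(t^3 - t) = 24.
        Var[W] = n(n+1)(2n+1)/24 - sum(t^3-t)/48 = 1710/24 - 24/48 = 70.75.
        z = (W - E[W]) / sqrt(Var[W]) = (12.5 - 22.5) / 8.4113 = -1.1889.
        Two-sided p = 2*Phi(z) = 0.234488.
Step 6: alpha = 0.05. fail to reject H0.

W+ = 32.5, W- = 12.5, W = min = 12.5, p = 0.234488, fail to reject H0.


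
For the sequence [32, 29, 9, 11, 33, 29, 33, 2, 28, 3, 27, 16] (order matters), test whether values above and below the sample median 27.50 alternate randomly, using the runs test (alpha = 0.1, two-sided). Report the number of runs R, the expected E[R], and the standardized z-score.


Step 1: Compute median = 27.50; label A = above, B = below.
Labels in order: AABBAAABABBB  (n_A = 6, n_B = 6)
Step 2: Count runs R = 6.
Step 3: Under H0 (random ordering), E[R] = 2*n_A*n_B/(n_A+n_B) + 1 = 2*6*6/12 + 1 = 7.0000.
        Var[R] = 2*n_A*n_B*(2*n_A*n_B - n_A - n_B) / ((n_A+n_B)^2 * (n_A+n_B-1)) = 4320/1584 = 2.7273.
        SD[R] = 1.6514.
Step 4: Continuity-corrected z = (R + 0.5 - E[R]) / SD[R] = (6 + 0.5 - 7.0000) / 1.6514 = -0.3028.
Step 5: Two-sided p-value via normal approximation = 2*(1 - Phi(|z|)) = 0.762069.
Step 6: alpha = 0.1. fail to reject H0.

R = 6, z = -0.3028, p = 0.762069, fail to reject H0.


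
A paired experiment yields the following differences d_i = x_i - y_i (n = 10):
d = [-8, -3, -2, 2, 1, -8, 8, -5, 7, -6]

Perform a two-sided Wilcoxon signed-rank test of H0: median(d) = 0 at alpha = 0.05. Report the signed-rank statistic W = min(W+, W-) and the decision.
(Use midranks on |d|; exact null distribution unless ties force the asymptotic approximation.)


Step 1: Drop any zero differences (none here) and take |d_i|.
|d| = [8, 3, 2, 2, 1, 8, 8, 5, 7, 6]
Step 2: Midrank |d_i| (ties get averaged ranks).
ranks: |8|->9, |3|->4, |2|->2.5, |2|->2.5, |1|->1, |8|->9, |8|->9, |5|->5, |7|->7, |6|->6
Step 3: Attach original signs; sum ranks with positive sign and with negative sign.
W+ = 2.5 + 1 + 9 + 7 = 19.5
W- = 9 + 4 + 2.5 + 9 + 5 + 6 = 35.5
(Check: W+ + W- = 55 should equal n(n+1)/2 = 55.)
Step 4: Test statistic W = min(W+, W-) = 19.5.
Step 5: Ties in |d|, so use the tie-corrected normal approximation.
        E[W] = n(n+1)/4 = 10*11/4 = 27.5.
        Tie groups: |d|=2 (t=2), |d|=8 (t=3); sum(t^3 - t) = 30.
        Var[W] = n(n+1)(2n+1)/24 - sum(t^3-t)/48 = 2310/24 - 30/48 = 95.625.
        z = (W - E[W]) / sqrt(Var[W]) = (19.5 - 27.5) / 9.7788 = -0.8181.
        Two-sided p = 2*Phi(z) = 0.413302.
Step 6: alpha = 0.05. fail to reject H0.

W+ = 19.5, W- = 35.5, W = min = 19.5, p = 0.413302, fail to reject H0.


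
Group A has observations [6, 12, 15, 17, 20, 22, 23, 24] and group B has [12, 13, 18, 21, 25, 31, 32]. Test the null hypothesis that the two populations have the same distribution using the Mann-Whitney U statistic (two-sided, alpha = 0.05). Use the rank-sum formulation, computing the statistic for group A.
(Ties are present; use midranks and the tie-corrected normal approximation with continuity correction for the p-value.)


Step 1: Combine and sort all 15 observations; assign midranks.
sorted (value, group): (6,X), (12,X), (12,Y), (13,Y), (15,X), (17,X), (18,Y), (20,X), (21,Y), (22,X), (23,X), (24,X), (25,Y), (31,Y), (32,Y)
ranks: 6->1, 12->2.5, 12->2.5, 13->4, 15->5, 17->6, 18->7, 20->8, 21->9, 22->10, 23->11, 24->12, 25->13, 31->14, 32->15
Step 2: Rank sum for X: R1 = 1 + 2.5 + 5 + 6 + 8 + 10 + 11 + 12 = 55.5.
Step 3: U_X = R1 - n1(n1+1)/2 = 55.5 - 8*9/2 = 55.5 - 36 = 19.5.
       U_Y = n1*n2 - U_X = 56 - 19.5 = 36.5.
Step 4: Ties are present, so use the tie-corrected normal approximation (with continuity correction) for the p-value.
Step 5: p-value = 0.354109; compare to alpha = 0.05. fail to reject H0.

U_X = 19.5, p = 0.354109, fail to reject H0 at alpha = 0.05.
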